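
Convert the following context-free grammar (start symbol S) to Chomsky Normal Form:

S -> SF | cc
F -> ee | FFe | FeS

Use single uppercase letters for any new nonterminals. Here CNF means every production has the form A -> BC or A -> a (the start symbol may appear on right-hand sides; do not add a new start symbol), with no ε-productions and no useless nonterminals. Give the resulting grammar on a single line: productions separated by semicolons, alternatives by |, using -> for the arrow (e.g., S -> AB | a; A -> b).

No ε-productions.
No unit productions to eliminate.
TERM: introduce B -> c, A -> e and substitute in every rule of length ≥2.
BIN: F -> FAS becomes F -> FC, C -> AS; F -> FFA becomes F -> FD, D -> FA.

S -> BB | SF; A -> e; B -> c; C -> AS; D -> FA; F -> AA | FC | FD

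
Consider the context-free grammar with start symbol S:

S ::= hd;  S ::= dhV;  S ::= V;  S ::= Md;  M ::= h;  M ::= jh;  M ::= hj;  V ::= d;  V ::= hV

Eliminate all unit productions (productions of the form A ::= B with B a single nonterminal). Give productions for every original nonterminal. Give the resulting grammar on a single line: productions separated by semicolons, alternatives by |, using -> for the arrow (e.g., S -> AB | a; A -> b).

S -> d | Md | hV | hd | dhV; M -> h | hj | jh; V -> d | hV

Unit productions: S->V.
Unit pairs (A ⇒* B via units): (S,V).
S: inherits non-unit rules of {S, V} → Md | d | dhV | hV | hd.
M: inherits non-unit rules of {M} → h | hj | jh.
V: inherits non-unit rules of {V} → d | hV.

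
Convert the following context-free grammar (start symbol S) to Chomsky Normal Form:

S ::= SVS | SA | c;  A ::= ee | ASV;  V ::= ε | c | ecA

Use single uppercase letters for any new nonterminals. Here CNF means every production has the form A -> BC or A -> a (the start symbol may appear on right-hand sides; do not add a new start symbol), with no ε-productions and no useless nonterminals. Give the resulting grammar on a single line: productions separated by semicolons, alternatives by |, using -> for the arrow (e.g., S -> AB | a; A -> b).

Nullable: {V}; after ε-elimination: S -> c | SA | SS | SVS; A -> AS | ee | ASV; V -> c | ecA.
No unit productions to eliminate.
TERM: introduce C -> c, B -> e and substitute in every rule of length ≥2.
BIN: A -> ASV becomes A -> AD, D -> SV; S -> SVS becomes S -> SE, E -> VS; V -> BCA becomes V -> BF, F -> CA.

S -> c | SA | SE | SS; A -> AD | AS | BB; B -> e; C -> c; D -> SV; E -> VS; F -> CA; V -> c | BF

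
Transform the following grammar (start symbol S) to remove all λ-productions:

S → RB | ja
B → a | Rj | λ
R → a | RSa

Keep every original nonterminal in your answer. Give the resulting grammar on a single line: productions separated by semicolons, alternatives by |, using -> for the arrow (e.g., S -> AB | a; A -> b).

Nullable set: {B}.
S -> RB: B nullable, giving R | RB.
Drop B -> λ.
Unchanged (no nullable symbols): S -> ja; B -> Rj; B -> a; R -> RSa; R -> a.

S -> R | RB | ja; B -> a | Rj; R -> a | RSa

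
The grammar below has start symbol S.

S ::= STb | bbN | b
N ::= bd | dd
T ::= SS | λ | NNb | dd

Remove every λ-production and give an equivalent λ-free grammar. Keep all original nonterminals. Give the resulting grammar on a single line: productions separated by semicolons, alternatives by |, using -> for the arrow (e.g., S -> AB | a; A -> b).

S -> b | Sb | STb | bbN; N -> bd | dd; T -> SS | dd | NNb

Nullable set: {T}.
S -> STb: T nullable, giving STb | Sb.
Drop T -> λ.
Unchanged (no nullable symbols): S -> b; S -> bbN; N -> bd; N -> dd; T -> NNb; T -> SS; T -> dd.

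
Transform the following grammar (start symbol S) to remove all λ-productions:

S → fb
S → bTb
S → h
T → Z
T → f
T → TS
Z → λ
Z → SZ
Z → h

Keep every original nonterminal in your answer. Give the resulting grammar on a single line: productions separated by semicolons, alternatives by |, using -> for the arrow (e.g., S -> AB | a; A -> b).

Nullable set: {T, Z}.
S -> bTb: T nullable, giving bTb | bb.
T -> TS: T nullable, giving S | TS.
T -> Z: Z nullable, giving Z.
Drop Z -> λ.
Z -> SZ: Z nullable, giving S | SZ.
Unchanged (no nullable symbols): S -> fb; S -> h; T -> f; Z -> h.

S -> h | bb | fb | bTb; T -> S | Z | f | TS; Z -> S | h | SZ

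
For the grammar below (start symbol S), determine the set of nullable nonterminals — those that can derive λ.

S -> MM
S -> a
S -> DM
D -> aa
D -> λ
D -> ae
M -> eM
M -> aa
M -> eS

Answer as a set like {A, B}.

{D}

Directly nullable (have an ε-rule): {D}.
Not nullable: M, S — each has a terminal in every rule's right-hand side or depends on a non-nullable symbol.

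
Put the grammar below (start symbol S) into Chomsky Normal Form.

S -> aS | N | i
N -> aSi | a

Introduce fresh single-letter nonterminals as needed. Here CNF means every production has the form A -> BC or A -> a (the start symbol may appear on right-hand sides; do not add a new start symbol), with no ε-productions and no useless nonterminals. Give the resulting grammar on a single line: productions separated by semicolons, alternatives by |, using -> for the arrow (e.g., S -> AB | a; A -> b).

S -> a | i | AD | AS; A -> a; B -> i; D -> SB

No ε-productions.
After unit-elimination: S -> a | i | aS | aSi; N -> a | aSi.
TERM: introduce A -> a, B -> i and substitute in every rule of length ≥2.
BIN: N -> ASB becomes N -> AC, C -> SB; S -> ASB becomes S -> AD, D -> SB.
Drop unreachable/unproductive: N.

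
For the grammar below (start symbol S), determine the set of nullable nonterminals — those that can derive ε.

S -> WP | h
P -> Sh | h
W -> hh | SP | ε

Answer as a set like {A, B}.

Directly nullable (have an ε-rule): {W}.
Not nullable: P, S — each has a terminal in every rule's right-hand side or depends on a non-nullable symbol.

{W}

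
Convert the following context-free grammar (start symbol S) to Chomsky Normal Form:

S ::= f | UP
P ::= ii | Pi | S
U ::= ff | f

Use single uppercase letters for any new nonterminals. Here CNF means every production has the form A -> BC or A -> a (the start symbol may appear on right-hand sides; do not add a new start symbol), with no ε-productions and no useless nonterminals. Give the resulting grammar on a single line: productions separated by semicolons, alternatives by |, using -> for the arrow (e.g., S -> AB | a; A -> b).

S -> f | UP; A -> i; B -> f; P -> f | AA | PA | UP; U -> f | BB

No ε-productions.
After unit-elimination: S -> f | UP; P -> f | Pi | UP | ii; U -> f | ff.
TERM: introduce B -> f, A -> i and substitute in every rule of length ≥2.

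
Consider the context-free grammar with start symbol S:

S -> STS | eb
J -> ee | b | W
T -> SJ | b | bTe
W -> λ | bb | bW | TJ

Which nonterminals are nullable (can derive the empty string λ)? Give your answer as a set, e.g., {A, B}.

{J, W}

Directly nullable (have an ε-rule): {W}.
J is nullable via J -> W (every symbol on the right is already known nullable).
Not nullable: S, T — each has a terminal in every rule's right-hand side or depends on a non-nullable symbol.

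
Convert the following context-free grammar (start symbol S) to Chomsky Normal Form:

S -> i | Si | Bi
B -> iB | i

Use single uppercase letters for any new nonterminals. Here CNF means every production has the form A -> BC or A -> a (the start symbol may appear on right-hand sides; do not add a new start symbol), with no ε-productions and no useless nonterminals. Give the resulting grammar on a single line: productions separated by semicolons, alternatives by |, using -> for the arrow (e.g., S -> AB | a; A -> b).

S -> i | BA | SA; A -> i; B -> i | AB

No ε-productions.
No unit productions to eliminate.
TERM: introduce A -> i and substitute in every rule of length ≥2.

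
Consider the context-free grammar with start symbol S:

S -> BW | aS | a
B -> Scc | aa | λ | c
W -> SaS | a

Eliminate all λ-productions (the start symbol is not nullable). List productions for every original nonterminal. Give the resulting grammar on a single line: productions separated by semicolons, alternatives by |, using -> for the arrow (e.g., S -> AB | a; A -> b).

Nullable set: {B}.
S -> BW: B nullable, giving BW | W.
Drop B -> λ.
Unchanged (no nullable symbols): S -> a; S -> aS; B -> Scc; B -> aa; B -> c; W -> SaS; W -> a.

S -> W | a | BW | aS; B -> c | aa | Scc; W -> a | SaS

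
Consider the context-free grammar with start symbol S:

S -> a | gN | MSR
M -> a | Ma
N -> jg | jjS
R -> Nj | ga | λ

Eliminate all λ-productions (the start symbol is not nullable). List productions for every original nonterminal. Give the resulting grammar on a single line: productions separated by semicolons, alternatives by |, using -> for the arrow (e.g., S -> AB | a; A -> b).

Nullable set: {R}.
S -> MSR: R nullable, giving MS | MSR.
Drop R -> λ.
Unchanged (no nullable symbols): S -> a; S -> gN; M -> Ma; M -> a; N -> jg; N -> jjS; R -> Nj; R -> ga.

S -> a | MS | gN | MSR; M -> a | Ma; N -> jg | jjS; R -> Nj | ga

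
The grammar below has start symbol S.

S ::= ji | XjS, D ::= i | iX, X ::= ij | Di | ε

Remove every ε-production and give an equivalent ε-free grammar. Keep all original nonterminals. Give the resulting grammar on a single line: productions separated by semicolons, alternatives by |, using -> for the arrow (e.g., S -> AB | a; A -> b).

S -> jS | ji | XjS; D -> i | iX; X -> Di | ij

Nullable set: {X}.
S -> XjS: X nullable, giving XjS | jS.
D -> iX: X nullable, giving i | iX.
Drop X -> ε.
Unchanged (no nullable symbols): S -> ji; D -> i; X -> Di; X -> ij.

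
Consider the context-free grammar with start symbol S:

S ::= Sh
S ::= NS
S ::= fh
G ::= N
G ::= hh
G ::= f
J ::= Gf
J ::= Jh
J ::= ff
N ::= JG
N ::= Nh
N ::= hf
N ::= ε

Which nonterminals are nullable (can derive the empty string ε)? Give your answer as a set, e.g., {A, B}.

Directly nullable (have an ε-rule): {N}.
G is nullable via G -> N (every symbol on the right is already known nullable).
Not nullable: J, S — each has a terminal in every rule's right-hand side or depends on a non-nullable symbol.

{G, N}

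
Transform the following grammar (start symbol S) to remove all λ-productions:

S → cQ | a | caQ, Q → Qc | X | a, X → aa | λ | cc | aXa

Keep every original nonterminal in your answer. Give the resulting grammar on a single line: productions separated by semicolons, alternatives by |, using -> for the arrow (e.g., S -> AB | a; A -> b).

S -> a | c | cQ | ca | caQ; Q -> X | a | c | Qc; X -> aa | cc | aXa

Nullable set: {Q, X}.
S -> cQ: Q nullable, giving c | cQ.
S -> caQ: Q nullable, giving ca | caQ.
Q -> Qc: Q nullable, giving Qc | c.
Q -> X: X nullable, giving X.
Drop X -> λ.
X -> aXa: X nullable, giving aXa | aa.
Unchanged (no nullable symbols): S -> a; Q -> a; X -> aa; X -> cc.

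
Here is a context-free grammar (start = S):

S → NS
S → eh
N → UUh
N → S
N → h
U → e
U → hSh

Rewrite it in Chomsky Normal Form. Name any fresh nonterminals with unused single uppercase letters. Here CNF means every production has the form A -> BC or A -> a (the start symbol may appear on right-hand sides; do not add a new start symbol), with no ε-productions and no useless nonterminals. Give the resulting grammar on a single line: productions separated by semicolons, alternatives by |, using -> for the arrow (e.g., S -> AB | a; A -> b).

S -> BA | NS; A -> h; B -> e; C -> UA; D -> SA; N -> h | BA | NS | UC; U -> e | AD

No ε-productions.
After unit-elimination: S -> NS | eh; N -> h | NS | eh | UUh; U -> e | hSh.
TERM: introduce B -> e, A -> h and substitute in every rule of length ≥2.
BIN: N -> UUA becomes N -> UC, C -> UA; U -> ASA becomes U -> AD, D -> SA.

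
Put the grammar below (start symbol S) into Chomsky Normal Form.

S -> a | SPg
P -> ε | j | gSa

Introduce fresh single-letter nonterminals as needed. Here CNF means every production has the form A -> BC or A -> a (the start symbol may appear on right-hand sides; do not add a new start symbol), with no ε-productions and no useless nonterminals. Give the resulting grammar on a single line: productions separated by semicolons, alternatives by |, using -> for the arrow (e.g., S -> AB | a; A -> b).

S -> a | SA | SD; A -> g; B -> a; C -> SB; D -> PA; P -> j | AC

Nullable: {P}; after ε-elimination: S -> a | Sg | SPg; P -> j | gSa.
No unit productions to eliminate.
TERM: introduce B -> a, A -> g and substitute in every rule of length ≥2.
BIN: P -> ASB becomes P -> AC, C -> SB; S -> SPA becomes S -> SD, D -> PA.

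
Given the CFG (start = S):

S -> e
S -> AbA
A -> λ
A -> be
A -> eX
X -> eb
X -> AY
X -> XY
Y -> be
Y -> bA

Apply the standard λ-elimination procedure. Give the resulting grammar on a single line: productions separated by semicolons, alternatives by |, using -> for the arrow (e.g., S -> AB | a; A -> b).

Nullable set: {A}.
S -> AbA: A, A nullable, giving Ab | AbA | b | bA.
Drop A -> λ.
X -> AY: A nullable, giving AY | Y.
Y -> bA: A nullable, giving b | bA.
Unchanged (no nullable symbols): S -> e; A -> be; A -> eX; X -> XY; X -> eb; Y -> be.

S -> b | e | Ab | bA | AbA; A -> be | eX; X -> Y | AY | XY | eb; Y -> b | bA | be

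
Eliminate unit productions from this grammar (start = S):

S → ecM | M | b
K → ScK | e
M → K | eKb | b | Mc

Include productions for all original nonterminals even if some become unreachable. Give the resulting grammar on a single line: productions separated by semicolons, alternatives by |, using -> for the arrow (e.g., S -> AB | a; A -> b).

S -> b | e | Mc | ScK | eKb | ecM; K -> e | ScK; M -> b | e | Mc | ScK | eKb

Unit productions: M->K, S->M.
Unit pairs (A ⇒* B via units): (M,K), (S,K), (S,M).
S: inherits non-unit rules of {K, M, S} → Mc | ScK | b | e | eKb | ecM.
K: inherits non-unit rules of {K} → ScK | e.
M: inherits non-unit rules of {K, M} → Mc | ScK | b | e | eKb.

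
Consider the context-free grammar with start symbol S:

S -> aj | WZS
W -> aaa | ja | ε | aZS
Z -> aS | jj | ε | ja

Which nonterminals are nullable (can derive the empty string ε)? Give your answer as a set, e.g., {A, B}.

Directly nullable (have an ε-rule): {W, Z}.
Not nullable: S — each has a terminal in every rule's right-hand side or depends on a non-nullable symbol.

{W, Z}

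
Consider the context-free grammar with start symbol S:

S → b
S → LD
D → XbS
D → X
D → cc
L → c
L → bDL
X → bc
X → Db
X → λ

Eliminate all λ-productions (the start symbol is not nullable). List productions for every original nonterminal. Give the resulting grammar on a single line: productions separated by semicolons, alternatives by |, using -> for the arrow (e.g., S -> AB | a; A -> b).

Nullable set: {D, X}.
S -> LD: D nullable, giving L | LD.
D -> X: X nullable, giving X.
D -> XbS: X nullable, giving XbS | bS.
L -> bDL: D nullable, giving bDL | bL.
Drop X -> λ.
X -> Db: D nullable, giving Db | b.
Unchanged (no nullable symbols): S -> b; D -> cc; L -> c; X -> bc.

S -> L | b | LD; D -> X | bS | cc | XbS; L -> c | bL | bDL; X -> b | Db | bc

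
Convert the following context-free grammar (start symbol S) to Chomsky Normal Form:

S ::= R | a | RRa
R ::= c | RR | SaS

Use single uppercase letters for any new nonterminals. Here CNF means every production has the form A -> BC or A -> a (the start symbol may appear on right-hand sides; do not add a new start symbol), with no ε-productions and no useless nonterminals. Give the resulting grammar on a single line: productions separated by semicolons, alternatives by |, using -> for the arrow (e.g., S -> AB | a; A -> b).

No ε-productions.
After unit-elimination: S -> a | c | RR | RRa | SaS; R -> c | RR | SaS.
TERM: introduce A -> a and substitute in every rule of length ≥2.
BIN: R -> SAS becomes R -> SB, B -> AS; S -> RRA becomes S -> RC, C -> RA; S -> SAS becomes S -> SD, D -> AS.

S -> a | c | RC | RR | SD; A -> a; B -> AS; C -> RA; D -> AS; R -> c | RR | SB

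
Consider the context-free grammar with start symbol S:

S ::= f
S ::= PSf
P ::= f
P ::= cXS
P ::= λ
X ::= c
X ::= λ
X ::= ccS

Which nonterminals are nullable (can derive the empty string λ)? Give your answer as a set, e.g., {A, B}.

Directly nullable (have an ε-rule): {P, X}.
Not nullable: S — each has a terminal in every rule's right-hand side or depends on a non-nullable symbol.

{P, X}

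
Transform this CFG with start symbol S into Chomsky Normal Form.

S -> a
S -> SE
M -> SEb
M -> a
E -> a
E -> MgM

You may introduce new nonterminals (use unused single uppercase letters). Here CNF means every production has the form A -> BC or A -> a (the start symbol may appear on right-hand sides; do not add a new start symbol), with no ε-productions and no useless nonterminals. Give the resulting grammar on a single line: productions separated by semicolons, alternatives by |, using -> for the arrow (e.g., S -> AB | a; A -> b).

S -> a | SE; A -> g; B -> b; C -> AM; D -> EB; E -> a | MC; M -> a | SD

No ε-productions.
No unit productions to eliminate.
TERM: introduce B -> b, A -> g and substitute in every rule of length ≥2.
BIN: E -> MAM becomes E -> MC, C -> AM; M -> SEB becomes M -> SD, D -> EB.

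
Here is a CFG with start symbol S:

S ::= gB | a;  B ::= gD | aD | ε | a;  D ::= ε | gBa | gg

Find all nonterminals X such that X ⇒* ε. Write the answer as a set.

Directly nullable (have an ε-rule): {B, D}.
Not nullable: S — each has a terminal in every rule's right-hand side or depends on a non-nullable symbol.

{B, D}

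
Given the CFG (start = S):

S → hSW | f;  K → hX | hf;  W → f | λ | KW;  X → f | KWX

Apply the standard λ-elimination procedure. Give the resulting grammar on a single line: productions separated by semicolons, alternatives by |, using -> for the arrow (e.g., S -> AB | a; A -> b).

S -> f | hS | hSW; K -> hX | hf; W -> K | f | KW; X -> f | KX | KWX

Nullable set: {W}.
S -> hSW: W nullable, giving hS | hSW.
Drop W -> λ.
W -> KW: W nullable, giving K | KW.
X -> KWX: W nullable, giving KWX | KX.
Unchanged (no nullable symbols): S -> f; K -> hX; K -> hf; W -> f; X -> f.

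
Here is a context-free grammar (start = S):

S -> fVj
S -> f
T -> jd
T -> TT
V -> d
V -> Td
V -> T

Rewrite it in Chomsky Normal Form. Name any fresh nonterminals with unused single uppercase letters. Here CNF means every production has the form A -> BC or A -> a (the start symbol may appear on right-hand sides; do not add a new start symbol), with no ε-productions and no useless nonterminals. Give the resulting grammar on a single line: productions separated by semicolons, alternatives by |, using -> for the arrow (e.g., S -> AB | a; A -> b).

S -> f | AD; A -> f; B -> j; C -> d; D -> VB; T -> BC | TT; V -> d | BC | TC | TT

No ε-productions.
After unit-elimination: S -> f | fVj; T -> TT | jd; V -> d | TT | Td | jd.
TERM: introduce C -> d, A -> f, B -> j and substitute in every rule of length ≥2.
BIN: S -> AVB becomes S -> AD, D -> VB.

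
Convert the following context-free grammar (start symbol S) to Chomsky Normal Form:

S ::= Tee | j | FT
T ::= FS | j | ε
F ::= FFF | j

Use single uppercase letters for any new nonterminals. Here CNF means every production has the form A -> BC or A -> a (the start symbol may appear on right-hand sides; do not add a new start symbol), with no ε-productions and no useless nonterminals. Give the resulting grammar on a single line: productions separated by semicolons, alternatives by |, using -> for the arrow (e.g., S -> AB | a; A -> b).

S -> j | AA | FC | FT | TD; A -> e; B -> FF; C -> FF; D -> AA; F -> j | FB; T -> j | FS

Nullable: {T}; after ε-elimination: S -> F | j | FT | ee | Tee; F -> j | FFF; T -> j | FS.
After unit-elimination: S -> j | FT | ee | FFF | Tee; F -> j | FFF; T -> j | FS.
TERM: introduce A -> e and substitute in every rule of length ≥2.
BIN: F -> FFF becomes F -> FB, B -> FF; S -> FFF becomes S -> FC, C -> FF; S -> TAA becomes S -> TD, D -> AA.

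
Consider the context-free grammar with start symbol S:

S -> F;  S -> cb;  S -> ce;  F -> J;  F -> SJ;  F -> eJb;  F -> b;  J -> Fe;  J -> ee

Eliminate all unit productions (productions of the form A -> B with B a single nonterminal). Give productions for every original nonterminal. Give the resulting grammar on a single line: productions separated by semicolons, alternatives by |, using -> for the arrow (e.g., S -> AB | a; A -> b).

S -> b | Fe | SJ | cb | ce | ee | eJb; F -> b | Fe | SJ | ee | eJb; J -> Fe | ee

Unit productions: F->J, S->F.
Unit pairs (A ⇒* B via units): (F,J), (S,F), (S,J).
S: inherits non-unit rules of {F, J, S} → Fe | SJ | b | cb | ce | eJb | ee.
F: inherits non-unit rules of {F, J} → Fe | SJ | b | eJb | ee.
J: inherits non-unit rules of {J} → Fe | ee.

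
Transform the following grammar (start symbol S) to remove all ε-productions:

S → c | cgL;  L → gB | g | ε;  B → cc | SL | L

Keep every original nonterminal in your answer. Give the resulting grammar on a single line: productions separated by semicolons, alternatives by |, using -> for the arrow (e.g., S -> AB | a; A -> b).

Nullable set: {B, L}.
S -> cgL: L nullable, giving cg | cgL.
B -> L: L nullable, giving L.
B -> SL: L nullable, giving S | SL.
Drop L -> ε.
L -> gB: B nullable, giving g | gB.
Unchanged (no nullable symbols): S -> c; B -> cc; L -> g.

S -> c | cg | cgL; B -> L | S | SL | cc; L -> g | gB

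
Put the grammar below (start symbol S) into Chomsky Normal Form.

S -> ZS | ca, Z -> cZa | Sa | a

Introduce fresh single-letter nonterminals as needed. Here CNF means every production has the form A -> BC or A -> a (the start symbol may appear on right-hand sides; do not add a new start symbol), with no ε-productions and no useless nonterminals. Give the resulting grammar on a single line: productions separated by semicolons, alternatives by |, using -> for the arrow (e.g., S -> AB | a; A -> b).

S -> AB | ZS; A -> c; B -> a; C -> ZB; Z -> a | AC | SB

No ε-productions.
No unit productions to eliminate.
TERM: introduce B -> a, A -> c and substitute in every rule of length ≥2.
BIN: Z -> AZB becomes Z -> AC, C -> ZB.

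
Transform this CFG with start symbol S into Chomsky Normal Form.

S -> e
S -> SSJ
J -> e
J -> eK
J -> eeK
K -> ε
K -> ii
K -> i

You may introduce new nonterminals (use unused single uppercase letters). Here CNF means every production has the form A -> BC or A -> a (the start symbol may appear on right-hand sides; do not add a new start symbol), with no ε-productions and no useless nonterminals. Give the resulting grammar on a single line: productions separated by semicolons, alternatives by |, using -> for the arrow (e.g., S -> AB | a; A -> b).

S -> e | SD; A -> e; B -> i; C -> AK; D -> SJ; J -> e | AA | AC | AK; K -> i | BB

Nullable: {K}; after ε-elimination: S -> e | SSJ; J -> e | eK | ee | eeK; K -> i | ii.
No unit productions to eliminate.
TERM: introduce A -> e, B -> i and substitute in every rule of length ≥2.
BIN: J -> AAK becomes J -> AC, C -> AK; S -> SSJ becomes S -> SD, D -> SJ.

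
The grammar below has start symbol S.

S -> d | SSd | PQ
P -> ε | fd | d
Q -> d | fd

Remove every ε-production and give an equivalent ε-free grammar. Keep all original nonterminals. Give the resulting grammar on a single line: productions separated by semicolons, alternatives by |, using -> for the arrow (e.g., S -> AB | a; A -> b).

S -> Q | d | PQ | SSd; P -> d | fd; Q -> d | fd

Nullable set: {P}.
S -> PQ: P nullable, giving PQ | Q.
Drop P -> ε.
Unchanged (no nullable symbols): S -> SSd; S -> d; P -> d; P -> fd; Q -> d; Q -> fd.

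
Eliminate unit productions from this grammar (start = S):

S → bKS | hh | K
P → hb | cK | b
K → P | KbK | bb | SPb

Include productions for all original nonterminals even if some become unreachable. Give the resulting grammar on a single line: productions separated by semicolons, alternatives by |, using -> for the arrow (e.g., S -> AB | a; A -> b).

S -> b | bb | cK | hb | hh | KbK | SPb | bKS; K -> b | bb | cK | hb | KbK | SPb; P -> b | cK | hb

Unit productions: K->P, S->K.
Unit pairs (A ⇒* B via units): (K,P), (S,K), (S,P).
S: inherits non-unit rules of {K, P, S} → KbK | SPb | b | bKS | bb | cK | hb | hh.
K: inherits non-unit rules of {K, P} → KbK | SPb | b | bb | cK | hb.
P: inherits non-unit rules of {P} → b | cK | hb.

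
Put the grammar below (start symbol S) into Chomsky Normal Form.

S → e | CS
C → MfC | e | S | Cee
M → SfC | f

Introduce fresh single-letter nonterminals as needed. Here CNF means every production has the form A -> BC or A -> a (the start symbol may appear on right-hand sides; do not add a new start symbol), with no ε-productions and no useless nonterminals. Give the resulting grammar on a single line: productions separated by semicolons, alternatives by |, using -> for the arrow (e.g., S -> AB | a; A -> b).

S -> e | CS; A -> e; B -> f; C -> e | CD | CS | ME; D -> AA; E -> BC; F -> BC; M -> f | SF

No ε-productions.
After unit-elimination: S -> e | CS; C -> e | CS | Cee | MfC; M -> f | SfC.
TERM: introduce A -> e, B -> f and substitute in every rule of length ≥2.
BIN: C -> CAA becomes C -> CD, D -> AA; C -> MBC becomes C -> ME, E -> BC; M -> SBC becomes M -> SF, F -> BC.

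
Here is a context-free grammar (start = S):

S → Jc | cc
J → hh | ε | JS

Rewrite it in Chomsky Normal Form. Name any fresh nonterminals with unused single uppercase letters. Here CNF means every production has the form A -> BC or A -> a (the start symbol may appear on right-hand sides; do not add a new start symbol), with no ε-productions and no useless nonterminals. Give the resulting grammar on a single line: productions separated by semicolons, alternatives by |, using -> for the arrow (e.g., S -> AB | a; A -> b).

Nullable: {J}; after ε-elimination: S -> c | Jc | cc; J -> S | JS | hh.
After unit-elimination: S -> c | Jc | cc; J -> c | JS | Jc | cc | hh.
TERM: introduce A -> c, B -> h and substitute in every rule of length ≥2.

S -> c | AA | JA; A -> c; B -> h; J -> c | AA | BB | JA | JS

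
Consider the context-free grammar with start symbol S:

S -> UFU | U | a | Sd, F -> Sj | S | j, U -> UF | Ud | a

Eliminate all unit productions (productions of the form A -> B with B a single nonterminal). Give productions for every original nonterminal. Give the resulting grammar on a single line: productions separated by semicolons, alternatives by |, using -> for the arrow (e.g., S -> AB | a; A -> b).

S -> a | Sd | UF | Ud | UFU; F -> a | j | Sd | Sj | UF | Ud | UFU; U -> a | UF | Ud

Unit productions: F->S, S->U.
Unit pairs (A ⇒* B via units): (F,S), (F,U), (S,U).
S: inherits non-unit rules of {S, U} → Sd | UF | UFU | Ud | a.
F: inherits non-unit rules of {F, S, U} → Sd | Sj | UF | UFU | Ud | a | j.
U: inherits non-unit rules of {U} → UF | Ud | a.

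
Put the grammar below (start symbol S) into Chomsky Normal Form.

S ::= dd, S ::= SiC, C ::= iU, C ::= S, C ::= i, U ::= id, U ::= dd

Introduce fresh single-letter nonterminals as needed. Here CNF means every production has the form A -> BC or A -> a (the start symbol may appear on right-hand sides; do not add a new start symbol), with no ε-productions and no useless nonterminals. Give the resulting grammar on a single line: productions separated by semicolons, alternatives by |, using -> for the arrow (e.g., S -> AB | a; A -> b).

S -> BB | SE; A -> i; B -> d; C -> i | AU | BB | SD; D -> AC; E -> AC; U -> AB | BB

No ε-productions.
After unit-elimination: S -> dd | SiC; C -> i | dd | iU | SiC; U -> dd | id.
TERM: introduce B -> d, A -> i and substitute in every rule of length ≥2.
BIN: C -> SAC becomes C -> SD, D -> AC; S -> SAC becomes S -> SE, E -> AC.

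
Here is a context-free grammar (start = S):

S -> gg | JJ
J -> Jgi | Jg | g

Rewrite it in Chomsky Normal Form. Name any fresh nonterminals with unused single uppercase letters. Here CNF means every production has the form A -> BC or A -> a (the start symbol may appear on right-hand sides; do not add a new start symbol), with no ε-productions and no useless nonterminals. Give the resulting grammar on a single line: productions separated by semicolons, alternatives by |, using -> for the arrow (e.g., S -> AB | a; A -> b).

No ε-productions.
No unit productions to eliminate.
TERM: introduce A -> g, B -> i and substitute in every rule of length ≥2.
BIN: J -> JAB becomes J -> JC, C -> AB.

S -> AA | JJ; A -> g; B -> i; C -> AB; J -> g | JA | JC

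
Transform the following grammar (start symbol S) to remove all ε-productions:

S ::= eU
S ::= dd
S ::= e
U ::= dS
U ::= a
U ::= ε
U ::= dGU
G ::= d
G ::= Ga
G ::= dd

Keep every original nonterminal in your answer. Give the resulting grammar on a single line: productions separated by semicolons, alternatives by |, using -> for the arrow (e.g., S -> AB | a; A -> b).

Nullable set: {U}.
S -> eU: U nullable, giving e | eU.
Drop U -> ε.
U -> dGU: U nullable, giving dG | dGU.
Unchanged (no nullable symbols): S -> dd; S -> e; G -> Ga; G -> d; G -> dd; U -> a; U -> dS.

S -> e | dd | eU; G -> d | Ga | dd; U -> a | dG | dS | dGU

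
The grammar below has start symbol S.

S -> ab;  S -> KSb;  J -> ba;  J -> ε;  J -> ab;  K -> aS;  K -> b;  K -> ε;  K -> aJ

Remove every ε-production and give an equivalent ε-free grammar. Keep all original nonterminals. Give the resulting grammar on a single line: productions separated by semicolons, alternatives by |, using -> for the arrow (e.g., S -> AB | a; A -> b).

S -> Sb | ab | KSb; J -> ab | ba; K -> a | b | aJ | aS

Nullable set: {J, K}.
S -> KSb: K nullable, giving KSb | Sb.
Drop J -> ε.
Drop K -> ε.
K -> aJ: J nullable, giving a | aJ.
Unchanged (no nullable symbols): S -> ab; J -> ab; J -> ba; K -> aS; K -> b.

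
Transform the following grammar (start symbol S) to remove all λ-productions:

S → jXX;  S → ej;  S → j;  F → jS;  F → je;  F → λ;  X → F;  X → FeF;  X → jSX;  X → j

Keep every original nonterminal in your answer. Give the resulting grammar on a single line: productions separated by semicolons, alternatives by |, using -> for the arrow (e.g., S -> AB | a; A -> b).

Nullable set: {F, X}.
S -> jXX: X, X nullable, giving j | jX | jXX.
Drop F -> λ.
X -> F: F nullable, giving F.
X -> FeF: F, F nullable, giving Fe | FeF | e | eF.
X -> jSX: X nullable, giving jS | jSX.
Unchanged (no nullable symbols): S -> ej; S -> j; F -> jS; F -> je; X -> j.

S -> j | ej | jX | jXX; F -> jS | je; X -> F | e | j | Fe | eF | jS | FeF | jSX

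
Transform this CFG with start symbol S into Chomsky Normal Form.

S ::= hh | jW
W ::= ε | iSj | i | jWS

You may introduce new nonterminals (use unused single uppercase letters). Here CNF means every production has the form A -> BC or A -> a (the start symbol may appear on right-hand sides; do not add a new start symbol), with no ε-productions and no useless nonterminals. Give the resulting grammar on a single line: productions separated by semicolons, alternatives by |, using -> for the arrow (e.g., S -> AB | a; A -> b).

Nullable: {W}; after ε-elimination: S -> j | hh | jW; W -> i | jS | iSj | jWS.
No unit productions to eliminate.
TERM: introduce A -> h, C -> i, B -> j and substitute in every rule of length ≥2.
BIN: W -> BWS becomes W -> BD, D -> WS; W -> CSB becomes W -> CE, E -> SB.

S -> j | AA | BW; A -> h; B -> j; C -> i; D -> WS; E -> SB; W -> i | BD | BS | CE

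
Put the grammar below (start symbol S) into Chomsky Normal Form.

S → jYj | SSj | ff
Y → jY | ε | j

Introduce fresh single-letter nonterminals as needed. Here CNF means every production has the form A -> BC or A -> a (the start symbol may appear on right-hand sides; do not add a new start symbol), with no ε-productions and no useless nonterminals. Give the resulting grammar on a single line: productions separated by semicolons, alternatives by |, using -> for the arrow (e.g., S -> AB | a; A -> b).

S -> AA | AC | BB | SD; A -> j; B -> f; C -> YA; D -> SA; Y -> j | AY

Nullable: {Y}; after ε-elimination: S -> ff | jj | SSj | jYj; Y -> j | jY.
No unit productions to eliminate.
TERM: introduce B -> f, A -> j and substitute in every rule of length ≥2.
BIN: S -> AYA becomes S -> AC, C -> YA; S -> SSA becomes S -> SD, D -> SA.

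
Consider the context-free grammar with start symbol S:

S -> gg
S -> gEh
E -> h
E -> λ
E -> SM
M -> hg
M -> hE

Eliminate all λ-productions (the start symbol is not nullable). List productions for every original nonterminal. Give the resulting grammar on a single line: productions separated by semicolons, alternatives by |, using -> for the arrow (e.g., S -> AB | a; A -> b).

Nullable set: {E}.
S -> gEh: E nullable, giving gEh | gh.
Drop E -> λ.
M -> hE: E nullable, giving h | hE.
Unchanged (no nullable symbols): S -> gg; E -> SM; E -> h; M -> hg.

S -> gg | gh | gEh; E -> h | SM; M -> h | hE | hg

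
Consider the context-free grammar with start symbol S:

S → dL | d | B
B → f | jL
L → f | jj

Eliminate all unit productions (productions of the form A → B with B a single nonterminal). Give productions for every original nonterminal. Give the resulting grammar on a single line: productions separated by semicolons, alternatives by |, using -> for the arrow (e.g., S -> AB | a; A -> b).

Unit productions: S->B.
Unit pairs (A ⇒* B via units): (S,B).
S: inherits non-unit rules of {B, S} → d | dL | f | jL.
B: inherits non-unit rules of {B} → f | jL.
L: inherits non-unit rules of {L} → f | jj.

S -> d | f | dL | jL; B -> f | jL; L -> f | jj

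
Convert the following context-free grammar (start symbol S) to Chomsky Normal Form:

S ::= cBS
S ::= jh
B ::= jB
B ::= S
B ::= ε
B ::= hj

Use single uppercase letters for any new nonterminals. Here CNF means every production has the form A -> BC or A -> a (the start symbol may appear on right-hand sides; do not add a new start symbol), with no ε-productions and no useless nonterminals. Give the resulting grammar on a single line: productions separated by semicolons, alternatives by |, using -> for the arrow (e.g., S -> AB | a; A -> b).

S -> AF | AS | DC; A -> c; B -> j | AE | AS | CD | DB | DC; C -> h; D -> j; E -> BS; F -> BS

Nullable: {B}; after ε-elimination: S -> cS | jh | cBS; B -> S | j | hj | jB.
After unit-elimination: S -> cS | jh | cBS; B -> j | cS | hj | jB | jh | cBS.
TERM: introduce A -> c, C -> h, D -> j and substitute in every rule of length ≥2.
BIN: B -> ABS becomes B -> AE, E -> BS; S -> ABS becomes S -> AF, F -> BS.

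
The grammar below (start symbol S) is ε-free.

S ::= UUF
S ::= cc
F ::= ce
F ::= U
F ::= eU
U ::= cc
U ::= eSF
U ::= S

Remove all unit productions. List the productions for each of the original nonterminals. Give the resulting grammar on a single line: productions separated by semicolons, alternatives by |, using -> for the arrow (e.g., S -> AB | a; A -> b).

Unit productions: F->U, U->S.
Unit pairs (A ⇒* B via units): (F,S), (F,U), (U,S).
S: inherits non-unit rules of {S} → UUF | cc.
F: inherits non-unit rules of {F, S, U} → UUF | cc | ce | eSF | eU.
U: inherits non-unit rules of {S, U} → UUF | cc | eSF.

S -> cc | UUF; F -> cc | ce | eU | UUF | eSF; U -> cc | UUF | eSF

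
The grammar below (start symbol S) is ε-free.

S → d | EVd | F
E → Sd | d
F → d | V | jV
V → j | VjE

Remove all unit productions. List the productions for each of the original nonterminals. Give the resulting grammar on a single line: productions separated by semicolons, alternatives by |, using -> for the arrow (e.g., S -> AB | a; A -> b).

Unit productions: F->V, S->F.
Unit pairs (A ⇒* B via units): (F,V), (S,F), (S,V).
S: inherits non-unit rules of {F, S, V} → EVd | VjE | d | j | jV.
E: inherits non-unit rules of {E} → Sd | d.
F: inherits non-unit rules of {F, V} → VjE | d | j | jV.
V: inherits non-unit rules of {V} → VjE | j.

S -> d | j | jV | EVd | VjE; E -> d | Sd; F -> d | j | jV | VjE; V -> j | VjE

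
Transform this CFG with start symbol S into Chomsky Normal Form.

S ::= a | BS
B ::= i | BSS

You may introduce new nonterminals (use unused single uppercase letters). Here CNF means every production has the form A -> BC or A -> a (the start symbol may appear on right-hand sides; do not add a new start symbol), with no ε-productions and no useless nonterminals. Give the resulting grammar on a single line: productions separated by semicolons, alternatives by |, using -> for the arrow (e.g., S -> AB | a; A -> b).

S -> a | BS; A -> SS; B -> i | BA

No ε-productions.
No unit productions to eliminate.
BIN: B -> BSS becomes B -> BA, A -> SS.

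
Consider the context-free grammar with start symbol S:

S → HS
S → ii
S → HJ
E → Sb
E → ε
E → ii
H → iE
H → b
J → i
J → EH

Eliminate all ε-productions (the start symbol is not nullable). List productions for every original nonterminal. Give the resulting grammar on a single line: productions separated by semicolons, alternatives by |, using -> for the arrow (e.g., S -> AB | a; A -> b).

Nullable set: {E}.
Drop E -> ε.
H -> iE: E nullable, giving i | iE.
J -> EH: E nullable, giving EH | H.
Unchanged (no nullable symbols): S -> HJ; S -> HS; S -> ii; E -> Sb; E -> ii; H -> b; J -> i.

S -> HJ | HS | ii; E -> Sb | ii; H -> b | i | iE; J -> H | i | EH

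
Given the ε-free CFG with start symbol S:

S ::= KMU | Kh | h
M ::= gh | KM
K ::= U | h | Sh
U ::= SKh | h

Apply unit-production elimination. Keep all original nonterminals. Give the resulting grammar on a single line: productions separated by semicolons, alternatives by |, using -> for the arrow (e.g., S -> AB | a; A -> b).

Unit productions: K->U.
Unit pairs (A ⇒* B via units): (K,U).
S: inherits non-unit rules of {S} → KMU | Kh | h.
K: inherits non-unit rules of {K, U} → SKh | Sh | h.
M: inherits non-unit rules of {M} → KM | gh.
U: inherits non-unit rules of {U} → SKh | h.

S -> h | Kh | KMU; K -> h | Sh | SKh; M -> KM | gh; U -> h | SKh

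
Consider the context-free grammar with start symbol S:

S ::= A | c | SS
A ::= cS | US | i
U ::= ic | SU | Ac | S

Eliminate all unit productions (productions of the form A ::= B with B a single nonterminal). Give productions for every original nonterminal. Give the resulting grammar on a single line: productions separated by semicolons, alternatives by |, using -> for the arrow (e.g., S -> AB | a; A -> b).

S -> c | i | SS | US | cS; A -> i | US | cS; U -> c | i | Ac | SS | SU | US | cS | ic

Unit productions: S->A, U->S.
Unit pairs (A ⇒* B via units): (S,A), (U,A), (U,S).
S: inherits non-unit rules of {A, S} → SS | US | c | cS | i.
A: inherits non-unit rules of {A} → US | cS | i.
U: inherits non-unit rules of {A, S, U} → Ac | SS | SU | US | c | cS | i | ic.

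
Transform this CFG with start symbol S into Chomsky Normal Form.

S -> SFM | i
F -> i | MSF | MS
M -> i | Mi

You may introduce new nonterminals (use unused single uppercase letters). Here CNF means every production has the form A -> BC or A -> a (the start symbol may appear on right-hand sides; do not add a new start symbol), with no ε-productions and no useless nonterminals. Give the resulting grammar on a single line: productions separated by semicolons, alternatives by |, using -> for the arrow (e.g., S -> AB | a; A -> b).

S -> i | SC; A -> i; B -> SF; C -> FM; F -> i | MB | MS; M -> i | MA

No ε-productions.
No unit productions to eliminate.
TERM: introduce A -> i and substitute in every rule of length ≥2.
BIN: F -> MSF becomes F -> MB, B -> SF; S -> SFM becomes S -> SC, C -> FM.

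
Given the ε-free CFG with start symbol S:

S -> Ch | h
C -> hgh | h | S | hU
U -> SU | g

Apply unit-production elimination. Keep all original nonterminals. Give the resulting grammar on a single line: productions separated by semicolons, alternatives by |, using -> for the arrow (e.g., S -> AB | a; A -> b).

Unit productions: C->S.
Unit pairs (A ⇒* B via units): (C,S).
S: inherits non-unit rules of {S} → Ch | h.
C: inherits non-unit rules of {C, S} → Ch | h | hU | hgh.
U: inherits non-unit rules of {U} → SU | g.

S -> h | Ch; C -> h | Ch | hU | hgh; U -> g | SU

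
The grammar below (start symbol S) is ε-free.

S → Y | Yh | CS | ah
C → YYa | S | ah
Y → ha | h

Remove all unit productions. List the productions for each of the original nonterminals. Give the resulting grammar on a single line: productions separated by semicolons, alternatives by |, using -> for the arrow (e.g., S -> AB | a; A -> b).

Unit productions: C->S, S->Y.
Unit pairs (A ⇒* B via units): (C,S), (C,Y), (S,Y).
S: inherits non-unit rules of {S, Y} → CS | Yh | ah | h | ha.
C: inherits non-unit rules of {C, S, Y} → CS | YYa | Yh | ah | h | ha.
Y: inherits non-unit rules of {Y} → h | ha.

S -> h | CS | Yh | ah | ha; C -> h | CS | Yh | ah | ha | YYa; Y -> h | ha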